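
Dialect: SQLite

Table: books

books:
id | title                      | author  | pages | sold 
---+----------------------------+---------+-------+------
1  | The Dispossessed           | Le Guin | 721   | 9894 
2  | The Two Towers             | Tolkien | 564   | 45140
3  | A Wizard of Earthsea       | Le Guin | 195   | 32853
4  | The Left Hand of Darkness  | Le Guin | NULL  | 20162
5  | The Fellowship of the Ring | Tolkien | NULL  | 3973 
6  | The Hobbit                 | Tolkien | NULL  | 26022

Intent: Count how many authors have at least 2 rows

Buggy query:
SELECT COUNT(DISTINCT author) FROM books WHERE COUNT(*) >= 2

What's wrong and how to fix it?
Bug: WHERE filters individual rows, not groups, so a group-level COUNT is invalid there

Fix: Use a subquery that GROUPs and filters with HAVING, then count its rows

Corrected query:
SELECT COUNT(*) FROM (SELECT author FROM books GROUP BY author HAVING COUNT(*) >= 2)

Result:
COUNT(*)
--------
2       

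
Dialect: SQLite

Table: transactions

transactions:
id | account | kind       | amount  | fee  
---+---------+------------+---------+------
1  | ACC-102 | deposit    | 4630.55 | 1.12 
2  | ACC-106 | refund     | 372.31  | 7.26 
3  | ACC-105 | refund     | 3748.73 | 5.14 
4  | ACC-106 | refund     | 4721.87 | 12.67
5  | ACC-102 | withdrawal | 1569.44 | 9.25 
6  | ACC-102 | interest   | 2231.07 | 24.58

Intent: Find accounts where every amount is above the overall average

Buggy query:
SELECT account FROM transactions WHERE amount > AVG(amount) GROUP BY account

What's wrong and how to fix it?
Bug: WHERE evaluates per row before aggregation, so AVG() is unavailable

Fix: Compute the overall average in a scalar subquery and compare each group's MIN against it in HAVING

Corrected query:
SELECT account FROM transactions GROUP BY account HAVING MIN(amount) > (SELECT AVG(amount) FROM transactions)

Result:
account
-------
ACC-105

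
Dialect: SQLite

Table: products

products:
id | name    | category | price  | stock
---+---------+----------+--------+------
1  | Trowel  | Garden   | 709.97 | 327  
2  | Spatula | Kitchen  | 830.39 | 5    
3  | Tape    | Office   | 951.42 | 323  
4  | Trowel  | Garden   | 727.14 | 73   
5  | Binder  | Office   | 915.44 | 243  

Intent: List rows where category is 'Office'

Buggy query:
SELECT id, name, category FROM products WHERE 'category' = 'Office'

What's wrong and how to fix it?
Bug: 'category' in single quotes is a string literal, not the column; the comparison is literal-vs-literal and never true

Fix: Remove the quotes around the column name (or use double quotes for an identifier)

Corrected query:
SELECT id, name, category FROM products WHERE category = 'Office'

Result:
id | name   | category
---+--------+---------
3  | Tape   | Office  
5  | Binder | Office  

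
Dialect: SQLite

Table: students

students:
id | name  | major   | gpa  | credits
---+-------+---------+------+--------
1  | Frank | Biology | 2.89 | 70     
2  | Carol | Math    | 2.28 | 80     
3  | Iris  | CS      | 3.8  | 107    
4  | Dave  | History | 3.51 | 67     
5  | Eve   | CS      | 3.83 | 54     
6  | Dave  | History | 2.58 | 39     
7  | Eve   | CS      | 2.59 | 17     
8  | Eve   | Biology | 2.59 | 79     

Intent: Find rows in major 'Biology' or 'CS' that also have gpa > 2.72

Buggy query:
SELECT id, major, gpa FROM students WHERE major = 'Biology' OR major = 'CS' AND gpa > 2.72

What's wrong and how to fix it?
Bug: Without parentheses, AND is evaluated before OR, so the gpa filter only applies to the 'CS' branch

Fix: Group the OR with parentheses (or use IN), then AND the threshold

Corrected query:
SELECT id, major, gpa FROM students WHERE (major = 'Biology' OR major = 'CS') AND gpa > 2.72

Result:
id | major   | gpa 
---+---------+-----
1  | Biology | 2.89
3  | CS      | 3.8 
5  | CS      | 3.83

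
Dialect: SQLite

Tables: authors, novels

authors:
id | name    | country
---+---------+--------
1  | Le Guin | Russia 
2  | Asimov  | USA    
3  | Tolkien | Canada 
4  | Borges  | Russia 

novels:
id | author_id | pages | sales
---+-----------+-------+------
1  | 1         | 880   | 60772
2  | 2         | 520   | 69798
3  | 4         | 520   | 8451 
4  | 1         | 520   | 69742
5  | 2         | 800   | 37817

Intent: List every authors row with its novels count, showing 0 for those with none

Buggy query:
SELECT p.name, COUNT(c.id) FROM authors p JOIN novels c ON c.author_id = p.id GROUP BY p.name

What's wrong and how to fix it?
Bug: An inner join excludes parents with zero children

Fix: Use LEFT JOIN so parents without children still appear (COUNT(c.id) gives 0)

Corrected query:
SELECT p.name, COUNT(c.id) FROM authors p LEFT JOIN novels c ON c.author_id = p.id GROUP BY p.name

Result:
name    | COUNT(c.id)
--------+------------
Asimov  | 2          
Borges  | 1          
Le Guin | 2          
Tolkien | 0          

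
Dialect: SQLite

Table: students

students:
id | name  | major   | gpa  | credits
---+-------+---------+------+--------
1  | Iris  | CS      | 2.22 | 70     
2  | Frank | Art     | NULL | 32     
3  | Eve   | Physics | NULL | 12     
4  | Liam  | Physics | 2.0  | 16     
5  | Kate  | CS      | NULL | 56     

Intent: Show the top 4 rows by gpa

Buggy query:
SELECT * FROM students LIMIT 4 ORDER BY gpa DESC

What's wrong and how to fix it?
Bug: ORDER BY cannot follow LIMIT; LIMIT is the final clause

Fix: Swap the clauses: ORDER BY first, then LIMIT

Corrected query:
SELECT * FROM students ORDER BY gpa DESC LIMIT 4

Result:
id | name  | major   | gpa  | credits
---+-------+---------+------+--------
1  | Iris  | CS      | 2.22 | 70     
4  | Liam  | Physics | 2    | 16     
2  | Frank | Art     | NULL | 32     
3  | Eve   | Physics | NULL | 12     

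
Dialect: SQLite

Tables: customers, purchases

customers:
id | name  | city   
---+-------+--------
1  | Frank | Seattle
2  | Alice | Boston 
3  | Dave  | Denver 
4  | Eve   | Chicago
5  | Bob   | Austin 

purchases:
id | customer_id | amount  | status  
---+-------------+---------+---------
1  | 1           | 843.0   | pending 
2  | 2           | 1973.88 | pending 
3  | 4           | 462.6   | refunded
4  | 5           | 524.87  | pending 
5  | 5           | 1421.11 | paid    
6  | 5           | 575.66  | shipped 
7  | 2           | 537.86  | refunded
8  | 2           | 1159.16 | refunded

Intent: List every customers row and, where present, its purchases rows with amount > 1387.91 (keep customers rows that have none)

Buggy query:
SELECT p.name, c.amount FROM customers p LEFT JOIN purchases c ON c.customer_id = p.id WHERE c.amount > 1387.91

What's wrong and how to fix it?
Bug: A WHERE condition on the right-hand table after LEFT JOIN drops unmatched parents

Fix: Move the right-table condition into the ON clause so unmatched parents are kept

Corrected query:
SELECT p.name, c.amount FROM customers p LEFT JOIN purchases c ON c.customer_id = p.id AND c.amount > 1387.91

Result:
name  | amount 
------+--------
Frank | NULL   
Alice | 1973.88
Dave  | NULL   
Eve   | NULL   
Bob   | 1421.11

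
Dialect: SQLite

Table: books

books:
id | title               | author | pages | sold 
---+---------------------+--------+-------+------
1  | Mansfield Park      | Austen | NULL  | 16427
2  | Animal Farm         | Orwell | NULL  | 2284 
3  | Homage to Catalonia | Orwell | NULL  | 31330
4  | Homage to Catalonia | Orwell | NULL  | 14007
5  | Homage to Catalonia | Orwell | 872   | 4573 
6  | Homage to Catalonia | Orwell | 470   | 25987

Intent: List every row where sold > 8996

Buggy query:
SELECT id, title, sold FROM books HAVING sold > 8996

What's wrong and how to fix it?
Bug: This is a non-aggregate query (no GROUP BY, no aggregates), so in SQLite the HAVING clause is invalid here; a row-level condition belongs in WHERE

Fix: Use WHERE for row-level filtering

Corrected query:
SELECT id, title, sold FROM books WHERE sold > 8996

Result:
id | title               | sold 
---+---------------------+------
1  | Mansfield Park      | 16427
3  | Homage to Catalonia | 31330
4  | Homage to Catalonia | 14007
6  | Homage to Catalonia | 25987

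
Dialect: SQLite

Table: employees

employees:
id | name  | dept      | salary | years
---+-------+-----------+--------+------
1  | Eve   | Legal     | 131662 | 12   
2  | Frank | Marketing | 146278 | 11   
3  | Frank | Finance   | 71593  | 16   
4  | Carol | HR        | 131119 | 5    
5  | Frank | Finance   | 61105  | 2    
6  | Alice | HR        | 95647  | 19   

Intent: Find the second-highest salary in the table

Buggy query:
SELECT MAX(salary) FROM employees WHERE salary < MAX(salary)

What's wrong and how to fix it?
Bug: MAX(salary) on the right of the comparison is an aggregate-in-WHERE error

Fix: Compute the overall MAX in a subquery, then take MAX of rows below it

Corrected query:
SELECT MAX(salary) FROM employees WHERE salary < (SELECT MAX(salary) FROM employees)

Result:
MAX(salary)
-----------
131662     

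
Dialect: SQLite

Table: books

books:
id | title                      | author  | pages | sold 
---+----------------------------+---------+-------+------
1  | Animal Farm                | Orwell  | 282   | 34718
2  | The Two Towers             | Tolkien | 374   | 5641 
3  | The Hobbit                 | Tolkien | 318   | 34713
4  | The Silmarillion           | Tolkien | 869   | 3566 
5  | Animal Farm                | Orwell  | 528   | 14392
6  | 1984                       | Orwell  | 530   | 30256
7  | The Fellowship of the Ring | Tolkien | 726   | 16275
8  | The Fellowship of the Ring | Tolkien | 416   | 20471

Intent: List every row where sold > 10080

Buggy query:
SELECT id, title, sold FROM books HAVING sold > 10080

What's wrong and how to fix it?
Bug: This is a non-aggregate query (no GROUP BY, no aggregates), so in SQLite the HAVING clause is invalid here; a row-level condition belongs in WHERE

Fix: Use WHERE for row-level filtering

Corrected query:
SELECT id, title, sold FROM books WHERE sold > 10080

Result:
id | title                      | sold 
---+----------------------------+------
1  | Animal Farm                | 34718
3  | The Hobbit                 | 34713
5  | Animal Farm                | 14392
6  | 1984                       | 30256
7  | The Fellowship of the Ring | 16275
8  | The Fellowship of the Ring | 20471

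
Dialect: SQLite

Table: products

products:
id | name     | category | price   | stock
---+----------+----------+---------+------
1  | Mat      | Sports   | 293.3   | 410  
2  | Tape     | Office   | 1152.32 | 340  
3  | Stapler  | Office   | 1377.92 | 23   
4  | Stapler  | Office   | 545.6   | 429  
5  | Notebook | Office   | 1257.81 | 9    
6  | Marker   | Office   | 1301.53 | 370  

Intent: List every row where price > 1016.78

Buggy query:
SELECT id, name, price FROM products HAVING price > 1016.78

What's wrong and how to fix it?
Bug: HAVING filters the output of aggregation, but this query has no GROUP BY and no aggregate functions, so SQLite rejects it (HAVING clause on a non-aggregate query); the condition here is per row

Fix: Replace HAVING with WHERE since the condition applies to individual rows

Corrected query:
SELECT id, name, price FROM products WHERE price > 1016.78

Result:
id | name     | price  
---+----------+--------
2  | Tape     | 1152.32
3  | Stapler  | 1377.92
5  | Notebook | 1257.81
6  | Marker   | 1301.53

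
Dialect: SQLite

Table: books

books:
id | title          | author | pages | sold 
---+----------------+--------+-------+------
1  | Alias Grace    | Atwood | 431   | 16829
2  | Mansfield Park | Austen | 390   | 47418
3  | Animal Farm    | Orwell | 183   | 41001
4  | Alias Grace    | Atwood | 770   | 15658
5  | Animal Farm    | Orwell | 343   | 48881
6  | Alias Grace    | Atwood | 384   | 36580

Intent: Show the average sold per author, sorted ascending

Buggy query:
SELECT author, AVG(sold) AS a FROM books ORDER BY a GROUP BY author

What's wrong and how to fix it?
Bug: ORDER BY appears before GROUP BY; SQL clause order requires GROUP BY first

Fix: Reorder: SELECT … FROM … GROUP BY … ORDER BY …

Corrected query:
SELECT author, AVG(sold) AS a FROM books GROUP BY author ORDER BY a

Result:
author | a           
-------+-------------
Atwood | 23022.333333
Orwell | 44941       
Austen | 47418       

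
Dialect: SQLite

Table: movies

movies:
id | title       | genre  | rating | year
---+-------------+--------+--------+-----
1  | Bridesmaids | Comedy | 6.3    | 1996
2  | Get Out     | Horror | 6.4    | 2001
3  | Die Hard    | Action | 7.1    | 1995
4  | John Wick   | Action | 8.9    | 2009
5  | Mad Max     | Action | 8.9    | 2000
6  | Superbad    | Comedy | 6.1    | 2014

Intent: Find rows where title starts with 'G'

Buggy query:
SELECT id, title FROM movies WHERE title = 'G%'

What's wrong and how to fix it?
Bug: Wildcards only work with LIKE; '=' treats '%' as a literal character

Fix: Use LIKE for wildcard pattern matching

Corrected query:
SELECT id, title FROM movies WHERE title LIKE 'G%'

Result:
id | title  
---+--------
2  | Get Out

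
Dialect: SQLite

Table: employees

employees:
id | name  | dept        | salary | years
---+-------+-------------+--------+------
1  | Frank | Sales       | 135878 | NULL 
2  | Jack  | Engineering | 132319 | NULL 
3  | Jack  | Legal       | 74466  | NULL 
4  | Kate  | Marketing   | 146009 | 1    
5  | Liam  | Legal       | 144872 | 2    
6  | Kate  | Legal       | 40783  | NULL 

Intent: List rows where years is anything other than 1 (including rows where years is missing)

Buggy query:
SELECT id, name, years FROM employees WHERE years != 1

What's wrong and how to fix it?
Bug: Inequality against NULL is unknown, not true; rows with NULL are dropped

Fix: Handle NULL separately with IS NULL alongside the inequality

Corrected query:
SELECT id, name, years FROM employees WHERE years != 1 OR years IS NULL

Result:
id | name  | years
---+-------+------
1  | Frank | NULL 
2  | Jack  | NULL 
3  | Jack  | NULL 
5  | Liam  | 2    
6  | Kate  | NULL 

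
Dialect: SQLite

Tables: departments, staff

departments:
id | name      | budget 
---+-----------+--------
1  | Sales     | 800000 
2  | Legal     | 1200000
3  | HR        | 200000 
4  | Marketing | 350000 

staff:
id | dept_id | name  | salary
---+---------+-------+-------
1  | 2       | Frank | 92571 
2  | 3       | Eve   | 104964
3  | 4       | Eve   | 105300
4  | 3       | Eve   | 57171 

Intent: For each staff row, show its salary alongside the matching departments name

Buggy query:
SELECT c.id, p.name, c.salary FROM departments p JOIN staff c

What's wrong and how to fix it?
Bug: JOIN with no ON clause produces a cartesian product; every staff row pairs with every departments row

Fix: Add ON c.dept_id = p.id to the JOIN

Corrected query:
SELECT c.id, p.name, c.salary FROM departments p JOIN staff c ON c.dept_id = p.id

Result:
id | name      | salary
---+-----------+-------
1  | Legal     | 92571 
2  | HR        | 104964
3  | Marketing | 105300
4  | HR        | 57171 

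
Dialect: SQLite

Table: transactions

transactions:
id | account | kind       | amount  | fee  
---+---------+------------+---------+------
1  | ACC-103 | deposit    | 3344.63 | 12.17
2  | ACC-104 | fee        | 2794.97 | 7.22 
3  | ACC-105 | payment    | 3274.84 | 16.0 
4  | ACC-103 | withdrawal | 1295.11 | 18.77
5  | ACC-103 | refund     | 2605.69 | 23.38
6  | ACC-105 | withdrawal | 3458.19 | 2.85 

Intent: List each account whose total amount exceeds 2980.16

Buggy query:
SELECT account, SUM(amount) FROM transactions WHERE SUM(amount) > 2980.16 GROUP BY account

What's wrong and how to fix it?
Bug: WHERE runs before GROUP BY, so aggregates aren't available there

Fix: Move the aggregate condition to a HAVING clause

Corrected query:
SELECT account, SUM(amount) FROM transactions GROUP BY account HAVING SUM(amount) > 2980.16

Result:
account | SUM(amount)
--------+------------
ACC-103 | 7245.43    
ACC-105 | 6733.03    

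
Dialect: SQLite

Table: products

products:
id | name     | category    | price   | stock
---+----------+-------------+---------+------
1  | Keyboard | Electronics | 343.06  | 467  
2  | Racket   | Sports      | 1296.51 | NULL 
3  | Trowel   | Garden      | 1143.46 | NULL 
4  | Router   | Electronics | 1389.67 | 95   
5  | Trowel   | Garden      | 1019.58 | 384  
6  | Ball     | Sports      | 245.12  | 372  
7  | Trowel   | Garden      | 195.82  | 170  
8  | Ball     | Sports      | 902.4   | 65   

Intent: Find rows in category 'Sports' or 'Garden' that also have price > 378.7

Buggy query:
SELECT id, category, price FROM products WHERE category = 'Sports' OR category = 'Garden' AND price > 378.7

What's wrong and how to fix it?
Bug: AND binds tighter than OR, so this parses as category = 'Sports' OR (category = 'Garden' AND price > 378.7)

Fix: Add parentheses around the OR so the AND applies to both alternatives

Corrected query:
SELECT id, category, price FROM products WHERE (category = 'Sports' OR category = 'Garden') AND price > 378.7

Result:
id | category | price  
---+----------+--------
2  | Sports   | 1296.51
3  | Garden   | 1143.46
5  | Garden   | 1019.58
8  | Sports   | 902.4  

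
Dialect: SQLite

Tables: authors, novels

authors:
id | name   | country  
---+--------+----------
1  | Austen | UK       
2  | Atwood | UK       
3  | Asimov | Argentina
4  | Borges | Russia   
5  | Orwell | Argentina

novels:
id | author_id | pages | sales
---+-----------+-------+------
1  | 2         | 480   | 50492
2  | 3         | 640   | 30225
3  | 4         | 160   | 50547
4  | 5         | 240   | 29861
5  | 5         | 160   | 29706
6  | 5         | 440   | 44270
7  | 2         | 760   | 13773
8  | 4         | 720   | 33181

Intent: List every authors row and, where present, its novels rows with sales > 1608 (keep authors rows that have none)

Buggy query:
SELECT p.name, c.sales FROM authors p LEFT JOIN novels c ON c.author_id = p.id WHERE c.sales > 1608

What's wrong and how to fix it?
Bug: A WHERE condition on the right-hand table after LEFT JOIN drops unmatched parents

Fix: Put 'c.sales > 1608' in the JOIN's ON clause instead of WHERE

Corrected query:
SELECT p.name, c.sales FROM authors p LEFT JOIN novels c ON c.author_id = p.id AND c.sales > 1608

Result:
name   | sales
-------+------
Austen | NULL 
Atwood | 13773
Atwood | 50492
Asimov | 30225
Borges | 33181
Borges | 50547
Orwell | 29706
Orwell | 29861
Orwell | 44270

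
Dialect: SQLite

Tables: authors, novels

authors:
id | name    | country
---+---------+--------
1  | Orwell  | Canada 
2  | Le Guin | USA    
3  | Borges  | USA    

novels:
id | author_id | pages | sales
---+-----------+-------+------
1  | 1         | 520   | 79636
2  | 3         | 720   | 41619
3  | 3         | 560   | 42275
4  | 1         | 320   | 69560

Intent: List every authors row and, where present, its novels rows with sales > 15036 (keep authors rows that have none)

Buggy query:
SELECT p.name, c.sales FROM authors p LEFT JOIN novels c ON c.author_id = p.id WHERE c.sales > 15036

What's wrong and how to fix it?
Bug: Filtering c.sales in WHERE discards the NULL rows produced by LEFT JOIN, turning it into an inner join

Fix: Move the right-table condition into the ON clause so unmatched parents are kept

Corrected query:
SELECT p.name, c.sales FROM authors p LEFT JOIN novels c ON c.author_id = p.id AND c.sales > 15036

Result:
name    | sales
--------+------
Orwell  | 69560
Orwell  | 79636
Le Guin | NULL 
Borges  | 41619
Borges  | 42275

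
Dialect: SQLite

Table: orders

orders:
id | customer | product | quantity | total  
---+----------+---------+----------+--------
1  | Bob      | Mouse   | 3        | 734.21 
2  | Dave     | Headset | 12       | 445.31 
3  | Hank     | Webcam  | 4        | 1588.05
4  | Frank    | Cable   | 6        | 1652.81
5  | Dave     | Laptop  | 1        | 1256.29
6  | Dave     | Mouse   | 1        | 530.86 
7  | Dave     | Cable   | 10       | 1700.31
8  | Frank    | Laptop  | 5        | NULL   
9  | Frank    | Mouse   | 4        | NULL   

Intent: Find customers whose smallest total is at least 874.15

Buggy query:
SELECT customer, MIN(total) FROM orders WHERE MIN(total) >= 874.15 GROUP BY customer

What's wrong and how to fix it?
Bug: Aggregates like MIN are computed per group after WHERE runs

Fix: Replace WHERE with HAVING after the GROUP BY

Corrected query:
SELECT customer, MIN(total) FROM orders GROUP BY customer HAVING MIN(total) >= 874.15

Result:
customer | MIN(total)
---------+-----------
Frank    | 1652.81   
Hank     | 1588.05   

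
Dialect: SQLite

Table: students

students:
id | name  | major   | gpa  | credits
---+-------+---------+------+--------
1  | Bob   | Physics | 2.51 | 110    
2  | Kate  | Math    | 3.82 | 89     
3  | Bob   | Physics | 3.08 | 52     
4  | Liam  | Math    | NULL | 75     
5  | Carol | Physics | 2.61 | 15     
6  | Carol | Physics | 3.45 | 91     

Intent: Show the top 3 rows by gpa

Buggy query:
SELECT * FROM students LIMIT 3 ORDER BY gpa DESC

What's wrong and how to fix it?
Bug: LIMIT must come after ORDER BY

Fix: Sort with ORDER BY, then apply LIMIT

Corrected query:
SELECT * FROM students ORDER BY gpa DESC LIMIT 3

Result:
id | name  | major   | gpa  | credits
---+-------+---------+------+--------
2  | Kate  | Math    | 3.82 | 89     
6  | Carol | Physics | 3.45 | 91     
3  | Bob   | Physics | 3.08 | 52     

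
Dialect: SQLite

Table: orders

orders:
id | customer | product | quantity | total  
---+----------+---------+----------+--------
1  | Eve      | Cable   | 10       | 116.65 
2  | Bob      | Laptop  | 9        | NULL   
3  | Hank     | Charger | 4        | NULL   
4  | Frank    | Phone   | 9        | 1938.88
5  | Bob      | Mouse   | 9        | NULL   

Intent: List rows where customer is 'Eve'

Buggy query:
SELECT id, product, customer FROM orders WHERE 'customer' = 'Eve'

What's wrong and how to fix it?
Bug: 'customer' in single quotes is a string literal, not the column; the comparison is literal-vs-literal and never true

Fix: Reference the column as customer without single quotes

Corrected query:
SELECT id, product, customer FROM orders WHERE customer = 'Eve'

Result:
id | product | customer
---+---------+---------
1  | Cable   | Eve     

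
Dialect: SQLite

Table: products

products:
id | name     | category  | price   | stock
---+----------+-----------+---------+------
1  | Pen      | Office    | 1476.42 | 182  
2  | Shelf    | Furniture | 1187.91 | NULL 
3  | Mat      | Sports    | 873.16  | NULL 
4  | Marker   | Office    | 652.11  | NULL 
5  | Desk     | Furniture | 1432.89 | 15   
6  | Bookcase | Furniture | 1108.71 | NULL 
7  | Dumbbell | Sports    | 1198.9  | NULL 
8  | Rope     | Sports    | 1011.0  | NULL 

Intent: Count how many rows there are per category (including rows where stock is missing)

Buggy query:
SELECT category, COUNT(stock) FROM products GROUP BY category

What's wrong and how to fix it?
Bug: COUNT(column) counts non-NULL values only; rows with NULL stock aren't counted

Fix: Use COUNT(*) to count all rows regardless of NULL

Corrected query:
SELECT category, COUNT(*) FROM products GROUP BY category

Result:
category  | COUNT(*)
----------+---------
Furniture | 3       
Office    | 2       
Sports    | 3       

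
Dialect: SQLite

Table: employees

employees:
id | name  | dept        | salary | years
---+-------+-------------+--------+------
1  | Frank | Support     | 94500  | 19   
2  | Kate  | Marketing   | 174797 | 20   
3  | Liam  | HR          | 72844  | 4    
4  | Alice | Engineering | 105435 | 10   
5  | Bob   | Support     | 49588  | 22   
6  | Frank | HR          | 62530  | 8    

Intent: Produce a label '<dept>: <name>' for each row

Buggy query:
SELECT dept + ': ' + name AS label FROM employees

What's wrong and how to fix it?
Bug: '+' is numeric addition; on text columns SQLite converts them to 0 instead of concatenating

Fix: Use the || operator for string concatenation

Corrected query:
SELECT dept || ': ' || name AS label FROM employees

Result:
label             
------------------
Support: Frank    
Marketing: Kate   
HR: Liam          
Engineering: Alice
Support: Bob      
HR: Frank         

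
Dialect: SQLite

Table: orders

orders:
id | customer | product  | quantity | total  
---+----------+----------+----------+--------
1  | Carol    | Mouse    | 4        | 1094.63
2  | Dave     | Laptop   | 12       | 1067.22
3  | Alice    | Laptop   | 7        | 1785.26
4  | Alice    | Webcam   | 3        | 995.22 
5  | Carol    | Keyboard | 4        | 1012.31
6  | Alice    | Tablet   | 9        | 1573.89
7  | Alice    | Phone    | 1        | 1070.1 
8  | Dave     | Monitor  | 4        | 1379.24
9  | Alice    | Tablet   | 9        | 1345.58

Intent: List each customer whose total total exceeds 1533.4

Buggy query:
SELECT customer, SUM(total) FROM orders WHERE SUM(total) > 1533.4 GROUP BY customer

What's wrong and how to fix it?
Bug: Aggregate functions cannot appear in a WHERE clause

Fix: Use HAVING (which filters groups after aggregation) instead of WHERE

Corrected query:
SELECT customer, SUM(total) FROM orders GROUP BY customer HAVING SUM(total) > 1533.4

Result:
customer | SUM(total)
---------+-----------
Alice    | 6770.05   
Carol    | 2106.94   
Dave     | 2446.46   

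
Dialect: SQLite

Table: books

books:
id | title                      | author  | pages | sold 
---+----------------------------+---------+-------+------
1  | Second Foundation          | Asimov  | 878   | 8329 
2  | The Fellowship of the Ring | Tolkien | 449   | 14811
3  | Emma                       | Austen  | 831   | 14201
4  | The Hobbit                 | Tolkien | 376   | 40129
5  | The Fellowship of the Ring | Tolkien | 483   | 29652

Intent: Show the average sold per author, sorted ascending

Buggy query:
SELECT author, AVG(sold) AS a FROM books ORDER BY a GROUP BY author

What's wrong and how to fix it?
Bug: GROUP BY must precede ORDER BY

Fix: Reorder: SELECT … FROM … GROUP BY … ORDER BY …

Corrected query:
SELECT author, AVG(sold) AS a FROM books GROUP BY author ORDER BY a

Result:
author  | a           
--------+-------------
Asimov  | 8329        
Austen  | 14201       
Tolkien | 28197.333333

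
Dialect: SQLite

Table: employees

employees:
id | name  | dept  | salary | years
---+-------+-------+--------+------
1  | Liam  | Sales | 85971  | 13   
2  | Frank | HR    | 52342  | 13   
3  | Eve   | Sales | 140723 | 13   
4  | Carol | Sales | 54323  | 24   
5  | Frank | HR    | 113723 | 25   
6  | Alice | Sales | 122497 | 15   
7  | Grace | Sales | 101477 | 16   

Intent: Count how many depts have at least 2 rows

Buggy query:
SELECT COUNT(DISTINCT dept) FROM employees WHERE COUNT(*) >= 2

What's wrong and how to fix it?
Bug: WHERE filters individual rows, not groups, so a group-level COUNT is invalid there

Fix: Group first with HAVING COUNT(*) >= 2, then COUNT the resulting groups

Corrected query:
SELECT COUNT(*) FROM (SELECT dept FROM employees GROUP BY dept HAVING COUNT(*) >= 2)

Result:
COUNT(*)
--------
2       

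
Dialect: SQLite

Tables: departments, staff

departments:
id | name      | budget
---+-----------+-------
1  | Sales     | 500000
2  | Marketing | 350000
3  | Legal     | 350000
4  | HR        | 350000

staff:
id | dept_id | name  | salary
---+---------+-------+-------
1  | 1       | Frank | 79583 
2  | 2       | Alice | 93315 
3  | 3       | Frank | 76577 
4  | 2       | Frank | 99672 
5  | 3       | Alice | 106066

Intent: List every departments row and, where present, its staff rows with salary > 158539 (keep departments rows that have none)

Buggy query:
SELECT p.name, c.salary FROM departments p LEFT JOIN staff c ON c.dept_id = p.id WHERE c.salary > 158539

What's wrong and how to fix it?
Bug: Filtering c.salary in WHERE discards the NULL rows produced by LEFT JOIN, turning it into an inner join

Fix: Put 'c.salary > 158539' in the JOIN's ON clause instead of WHERE

Corrected query:
SELECT p.name, c.salary FROM departments p LEFT JOIN staff c ON c.dept_id = p.id AND c.salary > 158539

Result:
name      | salary
----------+-------
Sales     | NULL  
Marketing | NULL  
Legal     | NULL  
HR        | NULL  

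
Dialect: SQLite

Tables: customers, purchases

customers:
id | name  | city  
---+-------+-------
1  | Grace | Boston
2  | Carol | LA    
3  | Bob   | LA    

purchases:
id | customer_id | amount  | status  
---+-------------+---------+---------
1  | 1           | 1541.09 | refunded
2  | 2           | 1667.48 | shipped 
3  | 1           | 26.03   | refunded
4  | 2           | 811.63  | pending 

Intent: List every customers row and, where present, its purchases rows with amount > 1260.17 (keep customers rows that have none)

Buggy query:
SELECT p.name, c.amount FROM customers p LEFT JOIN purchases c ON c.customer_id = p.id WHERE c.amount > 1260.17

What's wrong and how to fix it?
Bug: A WHERE condition on the right-hand table after LEFT JOIN drops unmatched parents

Fix: Put 'c.amount > 1260.17' in the JOIN's ON clause instead of WHERE

Corrected query:
SELECT p.name, c.amount FROM customers p LEFT JOIN purchases c ON c.customer_id = p.id AND c.amount > 1260.17

Result:
name  | amount 
------+--------
Grace | 1541.09
Carol | 1667.48
Bob   | NULL   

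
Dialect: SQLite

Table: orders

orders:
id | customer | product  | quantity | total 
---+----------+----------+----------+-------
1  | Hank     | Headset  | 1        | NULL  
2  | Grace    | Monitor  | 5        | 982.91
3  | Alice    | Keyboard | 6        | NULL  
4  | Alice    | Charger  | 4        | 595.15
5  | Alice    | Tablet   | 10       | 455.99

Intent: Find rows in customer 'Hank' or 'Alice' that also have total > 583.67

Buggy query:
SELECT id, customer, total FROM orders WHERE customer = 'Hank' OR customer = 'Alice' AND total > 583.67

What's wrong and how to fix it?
Bug: Without parentheses, AND is evaluated before OR, so the total filter only applies to the 'Alice' branch

Fix: Add parentheses around the OR so the AND applies to both alternatives

Corrected query:
SELECT id, customer, total FROM orders WHERE (customer = 'Hank' OR customer = 'Alice') AND total > 583.67

Result:
id | customer | total 
---+----------+-------
4  | Alice    | 595.15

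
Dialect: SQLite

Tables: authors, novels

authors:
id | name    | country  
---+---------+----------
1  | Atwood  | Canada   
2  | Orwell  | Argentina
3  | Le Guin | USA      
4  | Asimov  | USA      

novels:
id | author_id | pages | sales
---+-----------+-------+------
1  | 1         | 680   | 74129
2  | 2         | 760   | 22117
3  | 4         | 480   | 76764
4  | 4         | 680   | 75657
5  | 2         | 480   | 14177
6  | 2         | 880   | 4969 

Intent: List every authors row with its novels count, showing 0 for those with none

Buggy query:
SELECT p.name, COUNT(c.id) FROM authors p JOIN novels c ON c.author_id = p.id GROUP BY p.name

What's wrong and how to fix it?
Bug: INNER JOIN drops authors rows that have no matching novels rows

Fix: Switch to LEFT JOIN to retain unmatched parent rows

Corrected query:
SELECT p.name, COUNT(c.id) FROM authors p LEFT JOIN novels c ON c.author_id = p.id GROUP BY p.name

Result:
name    | COUNT(c.id)
--------+------------
Asimov  | 2          
Atwood  | 1          
Le Guin | 0          
Orwell  | 3          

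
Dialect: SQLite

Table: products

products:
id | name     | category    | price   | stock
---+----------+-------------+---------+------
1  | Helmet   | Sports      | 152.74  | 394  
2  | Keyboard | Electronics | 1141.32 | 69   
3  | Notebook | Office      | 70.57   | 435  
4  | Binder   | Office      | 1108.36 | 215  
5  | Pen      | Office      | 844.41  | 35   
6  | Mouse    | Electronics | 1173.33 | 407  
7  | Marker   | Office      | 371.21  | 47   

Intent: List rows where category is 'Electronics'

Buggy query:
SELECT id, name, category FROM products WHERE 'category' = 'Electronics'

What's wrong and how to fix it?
Bug: Single quotes denote string literals in SQL; the column name is being compared as a constant string

Fix: Reference the column as category without single quotes

Corrected query:
SELECT id, name, category FROM products WHERE category = 'Electronics'

Result:
id | name     | category   
---+----------+------------
2  | Keyboard | Electronics
6  | Mouse    | Electronics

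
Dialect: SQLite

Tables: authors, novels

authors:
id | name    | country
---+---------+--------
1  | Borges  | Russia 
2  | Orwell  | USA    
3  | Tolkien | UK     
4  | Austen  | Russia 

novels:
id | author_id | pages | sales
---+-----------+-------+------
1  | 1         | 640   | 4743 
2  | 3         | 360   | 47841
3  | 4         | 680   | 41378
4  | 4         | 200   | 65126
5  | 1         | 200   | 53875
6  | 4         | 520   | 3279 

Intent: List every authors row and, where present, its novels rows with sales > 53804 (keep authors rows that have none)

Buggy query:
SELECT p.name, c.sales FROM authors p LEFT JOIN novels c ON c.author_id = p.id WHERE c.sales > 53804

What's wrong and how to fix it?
Bug: Filtering c.sales in WHERE discards the NULL rows produced by LEFT JOIN, turning it into an inner join

Fix: Move the right-table condition into the ON clause so unmatched parents are kept

Corrected query:
SELECT p.name, c.sales FROM authors p LEFT JOIN novels c ON c.author_id = p.id AND c.sales > 53804

Result:
name    | sales
--------+------
Borges  | 53875
Orwell  | NULL 
Tolkien | NULL 
Austen  | 65126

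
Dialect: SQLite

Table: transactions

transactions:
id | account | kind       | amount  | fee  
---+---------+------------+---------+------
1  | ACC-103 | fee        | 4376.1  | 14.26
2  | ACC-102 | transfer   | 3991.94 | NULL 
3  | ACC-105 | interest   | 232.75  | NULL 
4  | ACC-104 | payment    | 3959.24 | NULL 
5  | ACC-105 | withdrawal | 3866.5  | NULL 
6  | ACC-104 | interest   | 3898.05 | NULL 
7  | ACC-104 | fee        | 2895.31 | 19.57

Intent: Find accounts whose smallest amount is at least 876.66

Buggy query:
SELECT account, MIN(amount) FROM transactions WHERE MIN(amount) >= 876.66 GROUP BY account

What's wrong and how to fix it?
Bug: MIN() in WHERE is a misuse of aggregate

Fix: Replace WHERE with HAVING after the GROUP BY

Corrected query:
SELECT account, MIN(amount) FROM transactions GROUP BY account HAVING MIN(amount) >= 876.66

Result:
account | MIN(amount)
--------+------------
ACC-102 | 3991.94    
ACC-103 | 4376.1     
ACC-104 | 2895.31    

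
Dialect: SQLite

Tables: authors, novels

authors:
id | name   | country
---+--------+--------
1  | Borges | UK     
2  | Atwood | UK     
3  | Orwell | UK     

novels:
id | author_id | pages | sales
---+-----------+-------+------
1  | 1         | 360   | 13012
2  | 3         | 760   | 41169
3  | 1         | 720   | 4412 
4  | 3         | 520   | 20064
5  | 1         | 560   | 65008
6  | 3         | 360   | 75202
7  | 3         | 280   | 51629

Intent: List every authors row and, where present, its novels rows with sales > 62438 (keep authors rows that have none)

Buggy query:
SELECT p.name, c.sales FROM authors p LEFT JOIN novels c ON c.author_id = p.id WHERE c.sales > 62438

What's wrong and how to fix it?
Bug: A WHERE condition on the right-hand table after LEFT JOIN drops unmatched parents

Fix: Move the right-table condition into the ON clause so unmatched parents are kept

Corrected query:
SELECT p.name, c.sales FROM authors p LEFT JOIN novels c ON c.author_id = p.id AND c.sales > 62438

Result:
name   | sales
-------+------
Borges | 65008
Atwood | NULL 
Orwell | 75202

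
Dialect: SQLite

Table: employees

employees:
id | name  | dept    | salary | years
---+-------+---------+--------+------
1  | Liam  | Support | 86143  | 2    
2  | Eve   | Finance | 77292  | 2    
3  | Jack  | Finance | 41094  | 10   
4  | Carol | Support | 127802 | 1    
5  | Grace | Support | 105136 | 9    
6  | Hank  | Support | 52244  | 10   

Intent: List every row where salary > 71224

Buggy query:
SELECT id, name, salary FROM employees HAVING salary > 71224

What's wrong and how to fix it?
Bug: This is a non-aggregate query (no GROUP BY, no aggregates), so in SQLite the HAVING clause is invalid here; a row-level condition belongs in WHERE

Fix: Replace HAVING with WHERE since the condition applies to individual rows

Corrected query:
SELECT id, name, salary FROM employees WHERE salary > 71224

Result:
id | name  | salary
---+-------+-------
1  | Liam  | 86143 
2  | Eve   | 77292 
4  | Carol | 127802
5  | Grace | 105136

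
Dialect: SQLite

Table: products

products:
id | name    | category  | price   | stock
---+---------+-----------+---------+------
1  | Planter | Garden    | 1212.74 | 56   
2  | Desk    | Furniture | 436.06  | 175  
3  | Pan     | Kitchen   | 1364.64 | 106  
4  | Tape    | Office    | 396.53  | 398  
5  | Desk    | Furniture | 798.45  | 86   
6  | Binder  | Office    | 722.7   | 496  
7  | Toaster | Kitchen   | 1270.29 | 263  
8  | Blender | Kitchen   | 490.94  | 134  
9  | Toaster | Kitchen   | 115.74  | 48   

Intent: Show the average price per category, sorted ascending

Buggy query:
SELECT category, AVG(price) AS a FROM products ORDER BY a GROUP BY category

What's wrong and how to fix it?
Bug: GROUP BY must precede ORDER BY

Fix: Reorder: SELECT … FROM … GROUP BY … ORDER BY …

Corrected query:
SELECT category, AVG(price) AS a FROM products GROUP BY category ORDER BY a

Result:
category  | a       
----------+---------
Office    | 559.615 
Furniture | 617.255 
Kitchen   | 810.4025
Garden    | 1212.74 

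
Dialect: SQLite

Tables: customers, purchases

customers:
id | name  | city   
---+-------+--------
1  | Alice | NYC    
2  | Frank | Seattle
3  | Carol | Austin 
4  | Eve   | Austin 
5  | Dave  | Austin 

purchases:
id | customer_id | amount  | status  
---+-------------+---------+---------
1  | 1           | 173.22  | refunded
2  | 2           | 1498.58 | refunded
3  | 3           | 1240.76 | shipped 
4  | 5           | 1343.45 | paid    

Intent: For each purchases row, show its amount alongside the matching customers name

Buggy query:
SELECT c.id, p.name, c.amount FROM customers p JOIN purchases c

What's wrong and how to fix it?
Bug: JOIN with no ON clause produces a cartesian product; every purchases row pairs with every customers row

Fix: Specify the join condition linking the foreign key to the parent id

Corrected query:
SELECT c.id, p.name, c.amount FROM customers p JOIN purchases c ON c.customer_id = p.id

Result:
id | name  | amount 
---+-------+--------
1  | Alice | 173.22 
2  | Frank | 1498.58
3  | Carol | 1240.76
4  | Dave  | 1343.45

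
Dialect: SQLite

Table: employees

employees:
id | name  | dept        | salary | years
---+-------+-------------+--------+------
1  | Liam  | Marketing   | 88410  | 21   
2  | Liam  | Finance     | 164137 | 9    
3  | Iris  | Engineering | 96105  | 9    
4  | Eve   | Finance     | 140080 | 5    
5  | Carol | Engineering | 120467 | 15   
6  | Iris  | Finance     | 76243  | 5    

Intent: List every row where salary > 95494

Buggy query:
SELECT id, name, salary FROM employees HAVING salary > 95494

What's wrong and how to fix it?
Bug: HAVING filters the output of aggregation, but this query has no GROUP BY and no aggregate functions, so SQLite rejects it (HAVING clause on a non-aggregate query); the condition here is per row

Fix: Use WHERE for row-level filtering

Corrected query:
SELECT id, name, salary FROM employees WHERE salary > 95494

Result:
id | name  | salary
---+-------+-------
2  | Liam  | 164137
3  | Iris  | 96105 
4  | Eve   | 140080
5  | Carol | 120467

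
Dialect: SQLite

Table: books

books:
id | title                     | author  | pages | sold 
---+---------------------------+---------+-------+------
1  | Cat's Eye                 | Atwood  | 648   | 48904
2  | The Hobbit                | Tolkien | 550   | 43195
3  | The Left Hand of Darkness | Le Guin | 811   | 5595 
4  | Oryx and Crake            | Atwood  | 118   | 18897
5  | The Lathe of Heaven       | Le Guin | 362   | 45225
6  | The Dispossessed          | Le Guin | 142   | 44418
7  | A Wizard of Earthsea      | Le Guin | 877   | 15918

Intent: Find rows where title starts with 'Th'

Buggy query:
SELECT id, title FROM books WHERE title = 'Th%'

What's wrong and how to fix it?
Bug: Wildcards only work with LIKE; '=' treats '%' as a literal character

Fix: Replace '=' with LIKE so 'Th%' is treated as a pattern

Corrected query:
SELECT id, title FROM books WHERE title LIKE 'Th%'

Result:
id | title                    
---+--------------------------
2  | The Hobbit               
3  | The Left Hand of Darkness
5  | The Lathe of Heaven      
6  | The Dispossessed         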